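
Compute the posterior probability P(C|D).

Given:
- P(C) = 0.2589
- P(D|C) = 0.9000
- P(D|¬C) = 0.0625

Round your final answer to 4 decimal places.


Bayes' theorem: P(C|D) = P(D|C) × P(C) / P(D)

Step 1: Calculate P(D) using law of total probability
P(D) = P(D|C)P(C) + P(D|¬C)P(¬C)
     = 0.9000 × 0.2589 + 0.0625 × 0.7411
     = 0.23301000 + 0.04631875
     = 0.27932875

Step 2: Apply Bayes' theorem
P(C|D) = P(D|C) × P(C) / P(D)
       = 0.23301000 / 0.27932875
       = 0.8342


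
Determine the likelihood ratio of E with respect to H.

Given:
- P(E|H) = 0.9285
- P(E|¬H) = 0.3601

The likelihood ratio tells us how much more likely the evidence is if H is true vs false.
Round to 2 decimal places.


Likelihood Ratio (LR) = P(E|H) / P(E|¬H)

LR = 0.9285 / 0.3601
   = 2.58

The evidence is 2.58 times more likely if H is true than if H is false.
Since LR > 1, the evidence supports H over ¬H.


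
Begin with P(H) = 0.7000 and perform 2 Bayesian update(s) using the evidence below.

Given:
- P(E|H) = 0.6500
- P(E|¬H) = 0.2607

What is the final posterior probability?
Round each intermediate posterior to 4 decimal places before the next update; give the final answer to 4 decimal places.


Sequential Bayesian updating:

Initial prior: P(H) = 0.7000

Update 1:
  P(E) = 0.6500 × 0.7000 + 0.2607 × 0.3000 = 0.45500000 + 0.07821000 = 0.53321000
  P(H|E) = 0.45500000 / 0.53321000 = 0.8533

Update 2:
  P(E) = 0.6500 × 0.8533 + 0.2607 × 0.1467 = 0.55464500 + 0.03824469 = 0.59288969
  P(H|E) = 0.55464500 / 0.59288969 = 0.9355

Final posterior: 0.9355


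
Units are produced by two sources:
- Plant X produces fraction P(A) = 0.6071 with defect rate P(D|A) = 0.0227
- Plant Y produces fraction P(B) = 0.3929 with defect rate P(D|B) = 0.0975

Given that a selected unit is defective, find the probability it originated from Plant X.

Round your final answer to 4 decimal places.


Let A = from Plant X, D = defective

Given:
- P(A) = 0.6071, P(B) = 0.3929
- P(D|A) = 0.0227, P(D|B) = 0.0975

Step 1: Find P(D)
P(D) = P(D|A)P(A) + P(D|B)P(B)
     = 0.0227 × 0.6071 + 0.0975 × 0.3929
     = 0.01378117 + 0.03830775
     = 0.05208892

Step 2: Apply Bayes' theorem
P(A|D) = P(D|A)P(A) / P(D)
       = 0.01378117 / 0.05208892
       = 0.2646


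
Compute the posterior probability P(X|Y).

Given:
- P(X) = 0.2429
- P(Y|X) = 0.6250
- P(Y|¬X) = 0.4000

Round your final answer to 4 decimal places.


Bayes' theorem: P(X|Y) = P(Y|X) × P(X) / P(Y)

Step 1: Calculate P(Y) using law of total probability
P(Y) = P(Y|X)P(X) + P(Y|¬X)P(¬X)
     = 0.6250 × 0.2429 + 0.4000 × 0.7571
     = 0.15181250 + 0.30284000
     = 0.45465250

Step 2: Apply Bayes' theorem
P(X|Y) = P(Y|X) × P(X) / P(Y)
       = 0.15181250 / 0.45465250
       = 0.3339


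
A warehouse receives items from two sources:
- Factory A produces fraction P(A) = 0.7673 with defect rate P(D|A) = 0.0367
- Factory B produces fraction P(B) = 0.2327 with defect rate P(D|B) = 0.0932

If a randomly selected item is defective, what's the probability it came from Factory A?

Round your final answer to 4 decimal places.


Let A = from Factory A, D = defective

Given:
- P(A) = 0.7673, P(B) = 0.2327
- P(D|A) = 0.0367, P(D|B) = 0.0932

Step 1: Find P(D)
P(D) = P(D|A)P(A) + P(D|B)P(B)
     = 0.0367 × 0.7673 + 0.0932 × 0.2327
     = 0.02815991 + 0.02168764
     = 0.04984755

Step 2: Apply Bayes' theorem
P(A|D) = P(D|A)P(A) / P(D)
       = 0.02815991 / 0.04984755
       = 0.5649


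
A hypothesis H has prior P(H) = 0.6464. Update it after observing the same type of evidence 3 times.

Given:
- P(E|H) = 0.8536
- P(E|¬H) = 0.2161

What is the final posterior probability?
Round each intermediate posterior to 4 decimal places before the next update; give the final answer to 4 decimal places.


Sequential Bayesian updating:

Initial prior: P(H) = 0.6464

Update 1:
  P(E) = 0.8536 × 0.6464 + 0.2161 × 0.3536 = 0.55176704 + 0.07641296 = 0.62818000
  P(H|E) = 0.55176704 / 0.62818000 = 0.8784

Update 2:
  P(E) = 0.8536 × 0.8784 + 0.2161 × 0.1216 = 0.74980224 + 0.02627776 = 0.77608000
  P(H|E) = 0.74980224 / 0.77608000 = 0.9661

Update 3:
  P(E) = 0.8536 × 0.9661 + 0.2161 × 0.0339 = 0.82466296 + 0.00732579 = 0.83198875
  P(H|E) = 0.82466296 / 0.83198875 = 0.9912

Final posterior: 0.9912


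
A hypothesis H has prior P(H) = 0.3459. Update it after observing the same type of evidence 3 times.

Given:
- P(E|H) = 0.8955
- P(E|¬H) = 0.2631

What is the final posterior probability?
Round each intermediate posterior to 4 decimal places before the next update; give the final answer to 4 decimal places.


Sequential Bayesian updating:

Initial prior: P(H) = 0.3459

Update 1:
  P(E) = 0.8955 × 0.3459 + 0.2631 × 0.6541 = 0.30975345 + 0.17209371 = 0.48184716
  P(H|E) = 0.30975345 / 0.48184716 = 0.6428

Update 2:
  P(E) = 0.8955 × 0.6428 + 0.2631 × 0.3572 = 0.57562740 + 0.09397932 = 0.66960672
  P(H|E) = 0.57562740 / 0.66960672 = 0.8596

Update 3:
  P(E) = 0.8955 × 0.8596 + 0.2631 × 0.1404 = 0.76977180 + 0.03693924 = 0.80671104
  P(H|E) = 0.76977180 / 0.80671104 = 0.9542

Final posterior: 0.9542


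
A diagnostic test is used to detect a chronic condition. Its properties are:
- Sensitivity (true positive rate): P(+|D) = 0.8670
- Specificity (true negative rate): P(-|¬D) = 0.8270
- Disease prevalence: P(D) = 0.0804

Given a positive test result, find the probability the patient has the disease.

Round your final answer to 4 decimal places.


Let D = has disease, + = positive test

Given:
- P(D) = 0.0804 (prevalence)
- P(+|D) = 0.8670 (sensitivity)
- P(-|¬D) = 0.8270 (specificity)
- P(+|¬D) = 0.1730 (false positive rate = 1 - specificity)

Step 1: Find P(+)
P(+) = P(+|D)P(D) + P(+|¬D)P(¬D)
     = 0.8670 × 0.0804 + 0.1730 × 0.9196
     = 0.06970680 + 0.15909080
     = 0.22879760

Step 2: Apply Bayes' theorem for P(D|+)
P(D|+) = P(+|D)P(D) / P(+)
       = 0.06970680 / 0.22879760
       = 0.3047


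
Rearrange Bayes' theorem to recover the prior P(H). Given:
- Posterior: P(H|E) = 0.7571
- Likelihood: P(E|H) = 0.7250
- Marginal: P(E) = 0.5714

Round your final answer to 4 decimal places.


From Bayes' theorem: P(H|E) = P(E|H) × P(H) / P(E)

Rearranging for P(H):
P(H) = P(H|E) × P(E) / P(E|H)
     = 0.7571 × 0.5714 / 0.7250
     = 0.43260694 / 0.7250
     = 0.5967


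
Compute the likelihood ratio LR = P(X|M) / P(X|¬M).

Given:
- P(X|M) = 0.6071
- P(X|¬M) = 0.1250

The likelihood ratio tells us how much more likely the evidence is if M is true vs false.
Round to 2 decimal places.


Likelihood Ratio (LR) = P(X|M) / P(X|¬M)

LR = 0.6071 / 0.1250
   = 4.86

The evidence is 4.86 times more likely if M is true than if M is false.
Since LR > 1, the evidence supports M over ¬M.


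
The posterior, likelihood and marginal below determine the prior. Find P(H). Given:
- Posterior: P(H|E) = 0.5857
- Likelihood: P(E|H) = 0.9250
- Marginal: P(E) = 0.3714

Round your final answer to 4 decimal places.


From Bayes' theorem: P(H|E) = P(E|H) × P(H) / P(E)

Rearranging for P(H):
P(H) = P(H|E) × P(E) / P(E|H)
     = 0.5857 × 0.3714 / 0.9250
     = 0.21752898 / 0.9250
     = 0.2352


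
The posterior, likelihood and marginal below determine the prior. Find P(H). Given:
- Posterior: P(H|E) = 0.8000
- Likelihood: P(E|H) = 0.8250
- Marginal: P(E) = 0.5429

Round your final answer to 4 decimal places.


From Bayes' theorem: P(H|E) = P(E|H) × P(H) / P(E)

Rearranging for P(H):
P(H) = P(H|E) × P(E) / P(E|H)
     = 0.8000 × 0.5429 / 0.8250
     = 0.43432000 / 0.8250
     = 0.5264


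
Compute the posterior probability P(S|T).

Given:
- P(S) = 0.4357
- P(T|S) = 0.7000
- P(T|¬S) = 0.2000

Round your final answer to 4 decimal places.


Bayes' theorem: P(S|T) = P(T|S) × P(S) / P(T)

Step 1: Calculate P(T) using law of total probability
P(T) = P(T|S)P(S) + P(T|¬S)P(¬S)
     = 0.7000 × 0.4357 + 0.2000 × 0.5643
     = 0.30499000 + 0.11286000
     = 0.41785000

Step 2: Apply Bayes' theorem
P(S|T) = P(T|S) × P(S) / P(T)
       = 0.30499000 / 0.41785000
       = 0.7299


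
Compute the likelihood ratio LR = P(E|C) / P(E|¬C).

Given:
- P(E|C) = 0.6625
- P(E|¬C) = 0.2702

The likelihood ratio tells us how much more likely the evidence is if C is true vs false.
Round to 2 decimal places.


Likelihood Ratio (LR) = P(E|C) / P(E|¬C)

LR = 0.6625 / 0.2702
   = 2.45

The evidence is 2.45 times more likely if C is true than if C is false.
Since LR > 1, the evidence supports C over ¬C.


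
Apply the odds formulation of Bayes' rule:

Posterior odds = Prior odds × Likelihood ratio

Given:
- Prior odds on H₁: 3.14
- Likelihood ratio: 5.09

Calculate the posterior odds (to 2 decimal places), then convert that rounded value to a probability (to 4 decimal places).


Step 1: Calculate posterior odds
Posterior odds = Prior odds × LR
               = 3.14 × 5.09
               = 15.98

Step 2: Convert to probability
P(H₁|E) = Posterior odds / (1 + Posterior odds)
       = 15.98 / (1 + 15.98)
       = 15.98 / 16.98
       = 0.9411

The evidence increased P(H₁) from 0.7585 to 0.9411.


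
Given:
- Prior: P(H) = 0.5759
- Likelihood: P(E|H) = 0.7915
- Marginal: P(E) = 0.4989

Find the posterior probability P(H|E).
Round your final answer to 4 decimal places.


Using Bayes' theorem:

P(H|E) = P(E|H) × P(H) / P(E)
       = 0.7915 × 0.5759 / 0.4989
       = 0.45582485 / 0.4989
       = 0.9137

The evidence strengthens our belief in H.
Prior: 0.5759 → Posterior: 0.9137


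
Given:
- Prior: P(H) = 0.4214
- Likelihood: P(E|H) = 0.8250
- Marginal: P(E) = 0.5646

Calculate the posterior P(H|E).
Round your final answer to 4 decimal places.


Using Bayes' theorem:

P(H|E) = P(E|H) × P(H) / P(E)
       = 0.8250 × 0.4214 / 0.5646
       = 0.34765500 / 0.5646
       = 0.6158

The evidence strengthens our belief in H.
Prior: 0.4214 → Posterior: 0.6158


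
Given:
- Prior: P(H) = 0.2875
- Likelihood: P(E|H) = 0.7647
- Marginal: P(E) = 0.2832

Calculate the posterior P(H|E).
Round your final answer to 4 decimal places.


Using Bayes' theorem:

P(H|E) = P(E|H) × P(H) / P(E)
       = 0.7647 × 0.2875 / 0.2832
       = 0.21985125 / 0.2832
       = 0.7763

The evidence strengthens our belief in H.
Prior: 0.2875 → Posterior: 0.7763


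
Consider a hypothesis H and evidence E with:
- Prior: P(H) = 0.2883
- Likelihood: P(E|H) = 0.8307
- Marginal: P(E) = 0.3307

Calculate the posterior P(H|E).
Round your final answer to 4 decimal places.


Using Bayes' theorem:

P(H|E) = P(E|H) × P(H) / P(E)
       = 0.8307 × 0.2883 / 0.3307
       = 0.23949081 / 0.3307
       = 0.7242

The evidence strengthens our belief in H.
Prior: 0.2883 → Posterior: 0.7242


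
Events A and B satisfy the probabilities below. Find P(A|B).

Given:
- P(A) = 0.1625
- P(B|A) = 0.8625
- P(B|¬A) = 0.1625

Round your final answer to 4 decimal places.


Bayes' theorem: P(A|B) = P(B|A) × P(A) / P(B)

Step 1: Calculate P(B) using law of total probability
P(B) = P(B|A)P(A) + P(B|¬A)P(¬A)
     = 0.8625 × 0.1625 + 0.1625 × 0.8375
     = 0.14015625 + 0.13609375
     = 0.27625000

Step 2: Apply Bayes' theorem
P(A|B) = P(B|A) × P(A) / P(B)
       = 0.14015625 / 0.27625000
       = 0.5074


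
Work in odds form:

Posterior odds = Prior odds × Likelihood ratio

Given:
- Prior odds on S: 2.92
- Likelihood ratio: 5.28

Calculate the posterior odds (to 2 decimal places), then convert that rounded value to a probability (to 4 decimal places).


Step 1: Calculate posterior odds
Posterior odds = Prior odds × LR
               = 2.92 × 5.28
               = 15.42

Step 2: Convert to probability
P(S|E) = Posterior odds / (1 + Posterior odds)
       = 15.42 / (1 + 15.42)
       = 15.42 / 16.42
       = 0.9391

The evidence increased P(S) from 0.7449 to 0.9391.


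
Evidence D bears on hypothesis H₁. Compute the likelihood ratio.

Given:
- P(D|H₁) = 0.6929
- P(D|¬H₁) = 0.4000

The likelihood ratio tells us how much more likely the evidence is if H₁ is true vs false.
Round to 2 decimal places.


Likelihood Ratio (LR) = P(D|H₁) / P(D|¬H₁)

LR = 0.6929 / 0.4000
   = 1.73

The evidence is 1.73 times more likely if H₁ is true than if H₁ is false.
Because LR exceeds 1, D is evidence for H₁.


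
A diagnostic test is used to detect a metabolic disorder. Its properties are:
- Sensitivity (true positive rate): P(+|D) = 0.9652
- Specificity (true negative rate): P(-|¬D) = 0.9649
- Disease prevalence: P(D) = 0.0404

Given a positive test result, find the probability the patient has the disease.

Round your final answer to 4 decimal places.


Let D = has disease, + = positive test

Given:
- P(D) = 0.0404 (prevalence)
- P(+|D) = 0.9652 (sensitivity)
- P(-|¬D) = 0.9649 (specificity)
- P(+|¬D) = 0.0351 (false positive rate = 1 - specificity)

Step 1: Find P(+)
P(+) = P(+|D)P(D) + P(+|¬D)P(¬D)
     = 0.9652 × 0.0404 + 0.0351 × 0.9596
     = 0.03899408 + 0.03368196
     = 0.07267604

Step 2: Apply Bayes' theorem for P(D|+)
P(D|+) = P(+|D)P(D) / P(+)
       = 0.03899408 / 0.07267604
       = 0.5365


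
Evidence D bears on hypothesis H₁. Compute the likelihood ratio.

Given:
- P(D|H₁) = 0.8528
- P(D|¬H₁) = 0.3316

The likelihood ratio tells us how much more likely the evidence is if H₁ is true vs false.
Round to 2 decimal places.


Likelihood Ratio (LR) = P(D|H₁) / P(D|¬H₁)

LR = 0.8528 / 0.3316
   = 2.57

The evidence is 2.57 times more likely if H₁ is true than if H₁ is false.
LR > 1, so observing D raises the odds in favor of H₁.


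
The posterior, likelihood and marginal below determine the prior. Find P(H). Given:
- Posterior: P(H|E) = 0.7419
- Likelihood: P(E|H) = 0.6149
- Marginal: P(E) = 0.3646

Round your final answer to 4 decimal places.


From Bayes' theorem: P(H|E) = P(E|H) × P(H) / P(E)

Rearranging for P(H):
P(H) = P(H|E) × P(E) / P(E|H)
     = 0.7419 × 0.3646 / 0.6149
     = 0.27049674 / 0.6149
     = 0.4399


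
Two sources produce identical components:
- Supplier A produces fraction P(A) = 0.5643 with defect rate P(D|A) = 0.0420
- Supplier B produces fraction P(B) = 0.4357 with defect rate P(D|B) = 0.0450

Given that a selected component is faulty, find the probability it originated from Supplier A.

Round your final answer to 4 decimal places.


Let A = from Supplier A, D = faulty

Given:
- P(A) = 0.5643, P(B) = 0.4357
- P(D|A) = 0.0420, P(D|B) = 0.0450

Step 1: Find P(D)
P(D) = P(D|A)P(A) + P(D|B)P(B)
     = 0.0420 × 0.5643 + 0.0450 × 0.4357
     = 0.02370060 + 0.01960650
     = 0.04330710

Step 2: Apply Bayes' theorem
P(A|D) = P(D|A)P(A) / P(D)
       = 0.02370060 / 0.04330710
       = 0.5473


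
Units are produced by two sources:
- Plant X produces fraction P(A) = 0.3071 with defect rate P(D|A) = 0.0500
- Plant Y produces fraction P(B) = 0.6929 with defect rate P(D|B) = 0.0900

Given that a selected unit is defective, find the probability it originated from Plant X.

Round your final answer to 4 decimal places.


Let A = from Plant X, D = defective

Given:
- P(A) = 0.3071, P(B) = 0.6929
- P(D|A) = 0.0500, P(D|B) = 0.0900

Step 1: Find P(D)
P(D) = P(D|A)P(A) + P(D|B)P(B)
     = 0.0500 × 0.3071 + 0.0900 × 0.6929
     = 0.01535500 + 0.06236100
     = 0.07771600

Step 2: Apply Bayes' theorem
P(A|D) = P(D|A)P(A) / P(D)
       = 0.01535500 / 0.07771600
       = 0.1976


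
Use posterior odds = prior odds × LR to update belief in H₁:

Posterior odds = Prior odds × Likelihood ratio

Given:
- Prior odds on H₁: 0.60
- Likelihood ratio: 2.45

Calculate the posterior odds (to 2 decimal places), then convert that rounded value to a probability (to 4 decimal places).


Step 1: Calculate posterior odds
Posterior odds = Prior odds × LR
               = 0.60 × 2.45
               = 1.47

Step 2: Convert to probability
P(H₁|E) = Posterior odds / (1 + Posterior odds)
       = 1.47 / (1 + 1.47)
       = 1.47 / 2.47
       = 0.5951

The evidence increased P(H₁) from 0.3750 to 0.5951.


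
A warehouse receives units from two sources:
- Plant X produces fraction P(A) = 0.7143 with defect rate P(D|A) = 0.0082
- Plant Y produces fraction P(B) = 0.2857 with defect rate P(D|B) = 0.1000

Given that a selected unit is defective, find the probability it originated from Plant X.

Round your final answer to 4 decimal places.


Let A = from Plant X, D = defective

Given:
- P(A) = 0.7143, P(B) = 0.2857
- P(D|A) = 0.0082, P(D|B) = 0.1000

Step 1: Find P(D)
P(D) = P(D|A)P(A) + P(D|B)P(B)
     = 0.0082 × 0.7143 + 0.1000 × 0.2857
     = 0.00585726 + 0.02857000
     = 0.03442726

Step 2: Apply Bayes' theorem
P(A|D) = P(D|A)P(A) / P(D)
       = 0.00585726 / 0.03442726
       = 0.1701


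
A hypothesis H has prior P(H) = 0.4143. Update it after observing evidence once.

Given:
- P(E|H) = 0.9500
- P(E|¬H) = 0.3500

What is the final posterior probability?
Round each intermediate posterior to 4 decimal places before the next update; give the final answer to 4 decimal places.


Sequential Bayesian updating:

Initial prior: P(H) = 0.4143

Update 1:
  P(E) = 0.9500 × 0.4143 + 0.3500 × 0.5857 = 0.39358500 + 0.20499500 = 0.59858000
  P(H|E) = 0.39358500 / 0.59858000 = 0.6575

Final posterior: 0.6575


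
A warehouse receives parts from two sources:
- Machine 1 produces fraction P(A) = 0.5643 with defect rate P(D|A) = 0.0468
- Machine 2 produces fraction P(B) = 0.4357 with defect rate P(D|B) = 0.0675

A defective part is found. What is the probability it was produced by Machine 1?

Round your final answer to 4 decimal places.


Let A = from Machine 1, D = defective

Given:
- P(A) = 0.5643, P(B) = 0.4357
- P(D|A) = 0.0468, P(D|B) = 0.0675

Step 1: Find P(D)
P(D) = P(D|A)P(A) + P(D|B)P(B)
     = 0.0468 × 0.5643 + 0.0675 × 0.4357
     = 0.02640924 + 0.02940975
     = 0.05581899

Step 2: Apply Bayes' theorem
P(A|D) = P(D|A)P(A) / P(D)
       = 0.02640924 / 0.05581899
       = 0.4731


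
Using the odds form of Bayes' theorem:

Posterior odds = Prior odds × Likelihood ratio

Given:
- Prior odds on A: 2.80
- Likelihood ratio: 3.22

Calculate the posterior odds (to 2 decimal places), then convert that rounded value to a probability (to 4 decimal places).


Step 1: Calculate posterior odds
Posterior odds = Prior odds × LR
               = 2.80 × 3.22
               = 9.02

Step 2: Convert to probability
P(A|E) = Posterior odds / (1 + Posterior odds)
       = 9.02 / (1 + 9.02)
       = 9.02 / 10.02
       = 0.9002

The evidence increased P(A) from 0.7368 to 0.9002.


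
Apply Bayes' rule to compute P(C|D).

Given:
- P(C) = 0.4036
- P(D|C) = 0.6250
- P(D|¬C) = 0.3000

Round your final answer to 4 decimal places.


Bayes' theorem: P(C|D) = P(D|C) × P(C) / P(D)

Step 1: Calculate P(D) using law of total probability
P(D) = P(D|C)P(C) + P(D|¬C)P(¬C)
     = 0.6250 × 0.4036 + 0.3000 × 0.5964
     = 0.25225000 + 0.17892000
     = 0.43117000

Step 2: Apply Bayes' theorem
P(C|D) = P(D|C) × P(C) / P(D)
       = 0.25225000 / 0.43117000
       = 0.5850


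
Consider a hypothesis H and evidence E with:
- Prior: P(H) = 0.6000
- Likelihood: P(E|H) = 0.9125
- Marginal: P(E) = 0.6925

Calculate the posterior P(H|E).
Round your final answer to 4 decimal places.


Using Bayes' theorem:

P(H|E) = P(E|H) × P(H) / P(E)
       = 0.9125 × 0.6000 / 0.6925
       = 0.54750000 / 0.6925
       = 0.7906

The evidence strengthens our belief in H.
Prior: 0.6000 → Posterior: 0.7906


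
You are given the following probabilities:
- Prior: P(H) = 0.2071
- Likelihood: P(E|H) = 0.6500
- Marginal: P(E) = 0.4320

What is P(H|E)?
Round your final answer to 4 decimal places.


Using Bayes' theorem:

P(H|E) = P(E|H) × P(H) / P(E)
       = 0.6500 × 0.2071 / 0.4320
       = 0.13461500 / 0.4320
       = 0.3116

The evidence strengthens our belief in H.
Prior: 0.2071 → Posterior: 0.3116


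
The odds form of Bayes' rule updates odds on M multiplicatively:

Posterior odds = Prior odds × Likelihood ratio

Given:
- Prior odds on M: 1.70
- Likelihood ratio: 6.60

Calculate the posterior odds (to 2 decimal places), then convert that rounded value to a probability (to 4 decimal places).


Step 1: Calculate posterior odds
Posterior odds = Prior odds × LR
               = 1.70 × 6.60
               = 11.22

Step 2: Convert to probability
P(M|E) = Posterior odds / (1 + Posterior odds)
       = 11.22 / (1 + 11.22)
       = 11.22 / 12.22
       = 0.9182

The evidence increased P(M) from 0.6296 to 0.9182.


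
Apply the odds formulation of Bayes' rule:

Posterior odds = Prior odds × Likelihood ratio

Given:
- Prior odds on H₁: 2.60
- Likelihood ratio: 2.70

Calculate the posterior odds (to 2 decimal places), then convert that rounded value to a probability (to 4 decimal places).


Step 1: Calculate posterior odds
Posterior odds = Prior odds × LR
               = 2.60 × 2.70
               = 7.02

Step 2: Convert to probability
P(H₁|E) = Posterior odds / (1 + Posterior odds)
       = 7.02 / (1 + 7.02)
       = 7.02 / 8.02
       = 0.8753

The evidence increased P(H₁) from 0.7222 to 0.8753.


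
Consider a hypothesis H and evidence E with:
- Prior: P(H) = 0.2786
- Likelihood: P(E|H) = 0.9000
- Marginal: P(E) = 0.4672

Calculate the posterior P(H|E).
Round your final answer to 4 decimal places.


Using Bayes' theorem:

P(H|E) = P(E|H) × P(H) / P(E)
       = 0.9000 × 0.2786 / 0.4672
       = 0.25074000 / 0.4672
       = 0.5367

The evidence strengthens our belief in H.
Prior: 0.2786 → Posterior: 0.5367


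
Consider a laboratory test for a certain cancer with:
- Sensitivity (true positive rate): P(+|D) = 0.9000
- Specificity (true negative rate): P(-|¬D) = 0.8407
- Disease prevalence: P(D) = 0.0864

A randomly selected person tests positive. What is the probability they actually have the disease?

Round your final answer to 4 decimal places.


Let D = has disease, + = positive test

Given:
- P(D) = 0.0864 (prevalence)
- P(+|D) = 0.9000 (sensitivity)
- P(-|¬D) = 0.8407 (specificity)
- P(+|¬D) = 0.1593 (false positive rate = 1 - specificity)

Step 1: Find P(+)
P(+) = P(+|D)P(D) + P(+|¬D)P(¬D)
     = 0.9000 × 0.0864 + 0.1593 × 0.9136
     = 0.07776000 + 0.14553648
     = 0.22329648

Step 2: Apply Bayes' theorem for P(D|+)
P(D|+) = P(+|D)P(D) / P(+)
       = 0.07776000 / 0.22329648
       = 0.3482


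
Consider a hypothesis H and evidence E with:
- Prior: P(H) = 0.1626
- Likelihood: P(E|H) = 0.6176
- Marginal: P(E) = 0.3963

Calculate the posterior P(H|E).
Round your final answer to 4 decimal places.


Using Bayes' theorem:

P(H|E) = P(E|H) × P(H) / P(E)
       = 0.6176 × 0.1626 / 0.3963
       = 0.10042176 / 0.3963
       = 0.2534

The evidence strengthens our belief in H.
Prior: 0.1626 → Posterior: 0.2534


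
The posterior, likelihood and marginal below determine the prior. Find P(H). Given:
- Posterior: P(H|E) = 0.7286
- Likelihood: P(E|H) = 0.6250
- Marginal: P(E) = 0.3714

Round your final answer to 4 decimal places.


From Bayes' theorem: P(H|E) = P(E|H) × P(H) / P(E)

Rearranging for P(H):
P(H) = P(H|E) × P(E) / P(E|H)
     = 0.7286 × 0.3714 / 0.6250
     = 0.27060204 / 0.6250
     = 0.4330


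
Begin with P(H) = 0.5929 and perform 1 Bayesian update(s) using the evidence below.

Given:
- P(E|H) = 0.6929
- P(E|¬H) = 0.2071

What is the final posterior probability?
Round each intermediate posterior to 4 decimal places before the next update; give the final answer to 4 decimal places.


Sequential Bayesian updating:

Initial prior: P(H) = 0.5929

Update 1:
  P(E) = 0.6929 × 0.5929 + 0.2071 × 0.4071 = 0.41082041 + 0.08431041 = 0.49513082
  P(H|E) = 0.41082041 / 0.49513082 = 0.8297

Final posterior: 0.8297


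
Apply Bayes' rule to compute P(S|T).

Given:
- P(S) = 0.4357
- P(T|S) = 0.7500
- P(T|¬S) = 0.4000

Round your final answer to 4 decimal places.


Bayes' theorem: P(S|T) = P(T|S) × P(S) / P(T)

Step 1: Calculate P(T) using law of total probability
P(T) = P(T|S)P(S) + P(T|¬S)P(¬S)
     = 0.7500 × 0.4357 + 0.4000 × 0.5643
     = 0.32677500 + 0.22572000
     = 0.55249500

Step 2: Apply Bayes' theorem
P(S|T) = P(T|S) × P(S) / P(T)
       = 0.32677500 / 0.55249500
       = 0.5915


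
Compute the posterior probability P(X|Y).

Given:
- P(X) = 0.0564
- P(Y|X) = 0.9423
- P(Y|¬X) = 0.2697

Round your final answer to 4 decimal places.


Bayes' theorem: P(X|Y) = P(Y|X) × P(X) / P(Y)

Step 1: Calculate P(Y) using law of total probability
P(Y) = P(Y|X)P(X) + P(Y|¬X)P(¬X)
     = 0.9423 × 0.0564 + 0.2697 × 0.9436
     = 0.05314572 + 0.25448892
     = 0.30763464

Step 2: Apply Bayes' theorem
P(X|Y) = P(Y|X) × P(X) / P(Y)
       = 0.05314572 / 0.30763464
       = 0.1728


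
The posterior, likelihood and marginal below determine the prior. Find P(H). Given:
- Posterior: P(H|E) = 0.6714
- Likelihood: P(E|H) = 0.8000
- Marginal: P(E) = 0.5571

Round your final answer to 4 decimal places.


From Bayes' theorem: P(H|E) = P(E|H) × P(H) / P(E)

Rearranging for P(H):
P(H) = P(H|E) × P(E) / P(E|H)
     = 0.6714 × 0.5571 / 0.8000
     = 0.37403694 / 0.8000
     = 0.4675


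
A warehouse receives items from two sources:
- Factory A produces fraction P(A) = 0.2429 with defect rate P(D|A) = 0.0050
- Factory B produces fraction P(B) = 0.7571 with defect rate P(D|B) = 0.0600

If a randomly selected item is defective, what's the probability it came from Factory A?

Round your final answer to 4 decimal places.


Let A = from Factory A, D = defective

Given:
- P(A) = 0.2429, P(B) = 0.7571
- P(D|A) = 0.0050, P(D|B) = 0.0600

Step 1: Find P(D)
P(D) = P(D|A)P(A) + P(D|B)P(B)
     = 0.0050 × 0.2429 + 0.0600 × 0.7571
     = 0.00121450 + 0.04542600
     = 0.04664050

Step 2: Apply Bayes' theorem
P(A|D) = P(D|A)P(A) / P(D)
       = 0.00121450 / 0.04664050
       = 0.0260


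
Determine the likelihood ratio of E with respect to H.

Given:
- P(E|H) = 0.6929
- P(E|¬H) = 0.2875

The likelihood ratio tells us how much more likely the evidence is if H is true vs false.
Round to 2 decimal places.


Likelihood Ratio (LR) = P(E|H) / P(E|¬H)

LR = 0.6929 / 0.2875
   = 2.41

The evidence is 2.41 times more likely if H is true than if H is false.
LR > 1, so observing E raises the odds in favor of H.


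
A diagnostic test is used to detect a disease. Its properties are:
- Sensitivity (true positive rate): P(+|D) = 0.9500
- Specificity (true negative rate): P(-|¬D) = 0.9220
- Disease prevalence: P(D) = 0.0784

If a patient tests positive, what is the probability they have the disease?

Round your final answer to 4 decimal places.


Let D = has disease, + = positive test

Given:
- P(D) = 0.0784 (prevalence)
- P(+|D) = 0.9500 (sensitivity)
- P(-|¬D) = 0.9220 (specificity)
- P(+|¬D) = 0.0780 (false positive rate = 1 - specificity)

Step 1: Find P(+)
P(+) = P(+|D)P(D) + P(+|¬D)P(¬D)
     = 0.9500 × 0.0784 + 0.0780 × 0.9216
     = 0.07448000 + 0.07188480
     = 0.14636480

Step 2: Apply Bayes' theorem for P(D|+)
P(D|+) = P(+|D)P(D) / P(+)
       = 0.07448000 / 0.14636480
       = 0.5089


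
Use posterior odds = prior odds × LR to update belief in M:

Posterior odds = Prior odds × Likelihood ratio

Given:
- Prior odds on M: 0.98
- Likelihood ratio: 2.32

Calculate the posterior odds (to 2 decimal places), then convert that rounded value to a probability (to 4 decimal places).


Step 1: Calculate posterior odds
Posterior odds = Prior odds × LR
               = 0.98 × 2.32
               = 2.27

Step 2: Convert to probability
P(M|E) = Posterior odds / (1 + Posterior odds)
       = 2.27 / (1 + 2.27)
       = 2.27 / 3.27
       = 0.6942

The evidence increased P(M) from 0.4949 to 0.6942.


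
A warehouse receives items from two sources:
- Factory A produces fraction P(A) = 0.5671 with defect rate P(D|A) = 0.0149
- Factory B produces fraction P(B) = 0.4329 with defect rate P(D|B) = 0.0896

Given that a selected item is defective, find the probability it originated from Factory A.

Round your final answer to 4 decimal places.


Let A = from Factory A, D = defective

Given:
- P(A) = 0.5671, P(B) = 0.4329
- P(D|A) = 0.0149, P(D|B) = 0.0896

Step 1: Find P(D)
P(D) = P(D|A)P(A) + P(D|B)P(B)
     = 0.0149 × 0.5671 + 0.0896 × 0.4329
     = 0.00844979 + 0.03878784
     = 0.04723763

Step 2: Apply Bayes' theorem
P(A|D) = P(D|A)P(A) / P(D)
       = 0.00844979 / 0.04723763
       = 0.1789


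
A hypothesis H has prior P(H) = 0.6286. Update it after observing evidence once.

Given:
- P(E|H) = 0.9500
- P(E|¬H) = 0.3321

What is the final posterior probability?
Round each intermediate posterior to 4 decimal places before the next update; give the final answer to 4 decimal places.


Sequential Bayesian updating:

Initial prior: P(H) = 0.6286

Update 1:
  P(E) = 0.9500 × 0.6286 + 0.3321 × 0.3714 = 0.59717000 + 0.12334194 = 0.72051194
  P(H|E) = 0.59717000 / 0.72051194 = 0.8288

Final posterior: 0.8288


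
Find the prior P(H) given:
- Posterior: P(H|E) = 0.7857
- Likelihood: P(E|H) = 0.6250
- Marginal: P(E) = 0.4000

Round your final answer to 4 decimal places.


From Bayes' theorem: P(H|E) = P(E|H) × P(H) / P(E)

Rearranging for P(H):
P(H) = P(H|E) × P(E) / P(E|H)
     = 0.7857 × 0.4000 / 0.6250
     = 0.31428000 / 0.6250
     = 0.5028


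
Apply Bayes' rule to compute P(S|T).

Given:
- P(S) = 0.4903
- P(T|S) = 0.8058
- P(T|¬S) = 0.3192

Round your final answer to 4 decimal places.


Bayes' theorem: P(S|T) = P(T|S) × P(S) / P(T)

Step 1: Calculate P(T) using law of total probability
P(T) = P(T|S)P(S) + P(T|¬S)P(¬S)
     = 0.8058 × 0.4903 + 0.3192 × 0.5097
     = 0.39508374 + 0.16269624
     = 0.55777998

Step 2: Apply Bayes' theorem
P(S|T) = P(T|S) × P(S) / P(T)
       = 0.39508374 / 0.55777998
       = 0.7083


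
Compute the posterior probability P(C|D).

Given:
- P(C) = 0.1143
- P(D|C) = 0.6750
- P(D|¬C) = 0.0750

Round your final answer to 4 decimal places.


Bayes' theorem: P(C|D) = P(D|C) × P(C) / P(D)

Step 1: Calculate P(D) using law of total probability
P(D) = P(D|C)P(C) + P(D|¬C)P(¬C)
     = 0.6750 × 0.1143 + 0.0750 × 0.8857
     = 0.07715250 + 0.06642750
     = 0.14358000

Step 2: Apply Bayes' theorem
P(C|D) = P(D|C) × P(C) / P(D)
       = 0.07715250 / 0.14358000
       = 0.5373


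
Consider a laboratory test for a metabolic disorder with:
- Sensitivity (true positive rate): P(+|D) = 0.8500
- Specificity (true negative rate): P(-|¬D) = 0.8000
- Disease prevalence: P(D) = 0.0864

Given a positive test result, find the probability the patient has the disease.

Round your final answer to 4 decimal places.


Let D = has disease, + = positive test

Given:
- P(D) = 0.0864 (prevalence)
- P(+|D) = 0.8500 (sensitivity)
- P(-|¬D) = 0.8000 (specificity)
- P(+|¬D) = 0.2000 (false positive rate = 1 - specificity)

Step 1: Find P(+)
P(+) = P(+|D)P(D) + P(+|¬D)P(¬D)
     = 0.8500 × 0.0864 + 0.2000 × 0.9136
     = 0.07344000 + 0.18272000
     = 0.25616000

Step 2: Apply Bayes' theorem for P(D|+)
P(D|+) = P(+|D)P(D) / P(+)
       = 0.07344000 / 0.25616000
       = 0.2867


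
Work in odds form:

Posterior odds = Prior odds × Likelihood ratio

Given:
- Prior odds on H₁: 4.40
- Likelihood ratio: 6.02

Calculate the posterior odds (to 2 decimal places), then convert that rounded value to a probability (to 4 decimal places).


Step 1: Calculate posterior odds
Posterior odds = Prior odds × LR
               = 4.40 × 6.02
               = 26.49

Step 2: Convert to probability
P(H₁|E) = Posterior odds / (1 + Posterior odds)
       = 26.49 / (1 + 26.49)
       = 26.49 / 27.49
       = 0.9636

The evidence increased P(H₁) from 0.8148 to 0.9636.


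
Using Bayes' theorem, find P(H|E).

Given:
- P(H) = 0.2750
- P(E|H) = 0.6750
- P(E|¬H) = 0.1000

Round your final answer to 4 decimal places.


Bayes' theorem: P(H|E) = P(E|H) × P(H) / P(E)

Step 1: Calculate P(E) using law of total probability
P(E) = P(E|H)P(H) + P(E|¬H)P(¬H)
     = 0.6750 × 0.2750 + 0.1000 × 0.7250
     = 0.18562500 + 0.07250000
     = 0.25812500

Step 2: Apply Bayes' theorem
P(H|E) = P(E|H) × P(H) / P(E)
       = 0.18562500 / 0.25812500
       = 0.7191


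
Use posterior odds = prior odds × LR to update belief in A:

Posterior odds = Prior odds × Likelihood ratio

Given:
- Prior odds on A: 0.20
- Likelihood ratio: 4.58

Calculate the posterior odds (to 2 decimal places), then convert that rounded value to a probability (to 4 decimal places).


Step 1: Calculate posterior odds
Posterior odds = Prior odds × LR
               = 0.20 × 4.58
               = 0.92

Step 2: Convert to probability
P(A|E) = Posterior odds / (1 + Posterior odds)
       = 0.92 / (1 + 0.92)
       = 0.92 / 1.92
       = 0.4792

The evidence increased P(A) from 0.1667 to 0.4792.


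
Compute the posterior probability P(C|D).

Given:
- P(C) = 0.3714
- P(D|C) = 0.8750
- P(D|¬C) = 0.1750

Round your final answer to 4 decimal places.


Bayes' theorem: P(C|D) = P(D|C) × P(C) / P(D)

Step 1: Calculate P(D) using law of total probability
P(D) = P(D|C)P(C) + P(D|¬C)P(¬C)
     = 0.8750 × 0.3714 + 0.1750 × 0.6286
     = 0.32497500 + 0.11000500
     = 0.43498000

Step 2: Apply Bayes' theorem
P(C|D) = P(D|C) × P(C) / P(D)
       = 0.32497500 / 0.43498000
       = 0.7471


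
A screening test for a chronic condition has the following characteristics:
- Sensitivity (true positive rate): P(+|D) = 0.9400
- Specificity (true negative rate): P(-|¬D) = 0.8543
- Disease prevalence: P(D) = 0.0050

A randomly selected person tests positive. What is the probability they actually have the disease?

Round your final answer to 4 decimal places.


Let D = has disease, + = positive test

Given:
- P(D) = 0.0050 (prevalence)
- P(+|D) = 0.9400 (sensitivity)
- P(-|¬D) = 0.8543 (specificity)
- P(+|¬D) = 0.1457 (false positive rate = 1 - specificity)

Step 1: Find P(+)
P(+) = P(+|D)P(D) + P(+|¬D)P(¬D)
     = 0.9400 × 0.0050 + 0.1457 × 0.9950
     = 0.00470000 + 0.14497150
     = 0.14967150

Step 2: Apply Bayes' theorem for P(D|+)
P(D|+) = P(+|D)P(D) / P(+)
       = 0.00470000 / 0.14967150
       = 0.0314


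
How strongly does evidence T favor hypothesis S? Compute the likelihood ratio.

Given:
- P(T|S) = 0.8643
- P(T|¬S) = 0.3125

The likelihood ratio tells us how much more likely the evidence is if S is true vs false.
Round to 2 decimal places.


Likelihood Ratio (LR) = P(T|S) / P(T|¬S)

LR = 0.8643 / 0.3125
   = 2.77

The evidence is 2.77 times more likely if S is true than if S is false.
Since LR > 1, the evidence supports S over ¬S.


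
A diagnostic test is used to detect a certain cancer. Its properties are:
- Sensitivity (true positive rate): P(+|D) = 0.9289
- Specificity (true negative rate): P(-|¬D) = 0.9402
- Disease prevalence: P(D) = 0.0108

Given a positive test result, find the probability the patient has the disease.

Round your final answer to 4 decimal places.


Let D = has disease, + = positive test

Given:
- P(D) = 0.0108 (prevalence)
- P(+|D) = 0.9289 (sensitivity)
- P(-|¬D) = 0.9402 (specificity)
- P(+|¬D) = 0.0598 (false positive rate = 1 - specificity)

Step 1: Find P(+)
P(+) = P(+|D)P(D) + P(+|¬D)P(¬D)
     = 0.9289 × 0.0108 + 0.0598 × 0.9892
     = 0.01003212 + 0.05915416
     = 0.06918628

Step 2: Apply Bayes' theorem for P(D|+)
P(D|+) = P(+|D)P(D) / P(+)
       = 0.01003212 / 0.06918628
       = 0.1450


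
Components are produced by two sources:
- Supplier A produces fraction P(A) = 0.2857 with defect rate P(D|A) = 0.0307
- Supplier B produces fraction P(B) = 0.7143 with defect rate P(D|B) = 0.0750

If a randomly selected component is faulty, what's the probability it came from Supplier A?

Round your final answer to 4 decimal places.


Let A = from Supplier A, D = faulty

Given:
- P(A) = 0.2857, P(B) = 0.7143
- P(D|A) = 0.0307, P(D|B) = 0.0750

Step 1: Find P(D)
P(D) = P(D|A)P(A) + P(D|B)P(B)
     = 0.0307 × 0.2857 + 0.0750 × 0.7143
     = 0.00877099 + 0.05357250
     = 0.06234349

Step 2: Apply Bayes' theorem
P(A|D) = P(D|A)P(A) / P(D)
       = 0.00877099 / 0.06234349
       = 0.1407


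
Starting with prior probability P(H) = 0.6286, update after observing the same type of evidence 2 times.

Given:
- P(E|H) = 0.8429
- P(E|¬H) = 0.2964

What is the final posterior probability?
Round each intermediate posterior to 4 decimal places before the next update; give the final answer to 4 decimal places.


Sequential Bayesian updating:

Initial prior: P(H) = 0.6286

Update 1:
  P(E) = 0.8429 × 0.6286 + 0.2964 × 0.3714 = 0.52984694 + 0.11008296 = 0.63992990
  P(H|E) = 0.52984694 / 0.63992990 = 0.8280

Update 2:
  P(E) = 0.8429 × 0.8280 + 0.2964 × 0.1720 = 0.69792120 + 0.05098080 = 0.74890200
  P(H|E) = 0.69792120 / 0.74890200 = 0.9319

Final posterior: 0.9319


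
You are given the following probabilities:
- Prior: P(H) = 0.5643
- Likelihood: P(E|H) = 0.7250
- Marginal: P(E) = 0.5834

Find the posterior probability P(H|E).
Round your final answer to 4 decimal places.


Using Bayes' theorem:

P(H|E) = P(E|H) × P(H) / P(E)
       = 0.7250 × 0.5643 / 0.5834
       = 0.40911750 / 0.5834
       = 0.7013

The evidence strengthens our belief in H.
Prior: 0.5643 → Posterior: 0.7013


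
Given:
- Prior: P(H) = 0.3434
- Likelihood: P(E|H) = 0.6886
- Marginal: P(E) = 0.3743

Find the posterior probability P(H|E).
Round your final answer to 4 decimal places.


Using Bayes' theorem:

P(H|E) = P(E|H) × P(H) / P(E)
       = 0.6886 × 0.3434 / 0.3743
       = 0.23646524 / 0.3743
       = 0.6318

The evidence strengthens our belief in H.
Prior: 0.3434 → Posterior: 0.6318


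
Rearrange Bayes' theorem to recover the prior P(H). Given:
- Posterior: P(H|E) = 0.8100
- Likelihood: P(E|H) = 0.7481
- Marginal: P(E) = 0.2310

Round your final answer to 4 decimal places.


From Bayes' theorem: P(H|E) = P(E|H) × P(H) / P(E)

Rearranging for P(H):
P(H) = P(H|E) × P(E) / P(E|H)
     = 0.8100 × 0.2310 / 0.7481
     = 0.18711000 / 0.7481
     = 0.2501


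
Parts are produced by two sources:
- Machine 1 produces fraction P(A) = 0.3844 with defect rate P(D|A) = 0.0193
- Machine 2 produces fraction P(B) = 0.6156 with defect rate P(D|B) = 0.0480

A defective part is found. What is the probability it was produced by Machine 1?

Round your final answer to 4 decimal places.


Let A = from Machine 1, D = defective

Given:
- P(A) = 0.3844, P(B) = 0.6156
- P(D|A) = 0.0193, P(D|B) = 0.0480

Step 1: Find P(D)
P(D) = P(D|A)P(A) + P(D|B)P(B)
     = 0.0193 × 0.3844 + 0.0480 × 0.6156
     = 0.00741892 + 0.02954880
     = 0.03696772

Step 2: Apply Bayes' theorem
P(A|D) = P(D|A)P(A) / P(D)
       = 0.00741892 / 0.03696772
       = 0.2007


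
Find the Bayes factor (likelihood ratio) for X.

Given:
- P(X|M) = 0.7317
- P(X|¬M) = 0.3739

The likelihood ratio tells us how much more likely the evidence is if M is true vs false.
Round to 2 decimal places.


Likelihood Ratio (LR) = P(X|M) / P(X|¬M)

LR = 0.7317 / 0.3739
   = 1.96

The evidence is 1.96 times more likely if M is true than if M is false.
LR > 1, so observing X raises the odds in favor of M.


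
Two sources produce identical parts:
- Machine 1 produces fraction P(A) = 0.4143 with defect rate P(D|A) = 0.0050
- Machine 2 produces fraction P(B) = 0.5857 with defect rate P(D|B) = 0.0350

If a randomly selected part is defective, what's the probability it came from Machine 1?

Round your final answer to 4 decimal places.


Let A = from Machine 1, D = defective

Given:
- P(A) = 0.4143, P(B) = 0.5857
- P(D|A) = 0.0050, P(D|B) = 0.0350

Step 1: Find P(D)
P(D) = P(D|A)P(A) + P(D|B)P(B)
     = 0.0050 × 0.4143 + 0.0350 × 0.5857
     = 0.00207150 + 0.02049950
     = 0.02257100

Step 2: Apply Bayes' theorem
P(A|D) = P(D|A)P(A) / P(D)
       = 0.00207150 / 0.02257100
       = 0.0918


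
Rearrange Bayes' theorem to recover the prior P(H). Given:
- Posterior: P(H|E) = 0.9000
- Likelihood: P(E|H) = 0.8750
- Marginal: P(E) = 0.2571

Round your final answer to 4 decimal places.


From Bayes' theorem: P(H|E) = P(E|H) × P(H) / P(E)

Rearranging for P(H):
P(H) = P(H|E) × P(E) / P(E|H)
     = 0.9000 × 0.2571 / 0.8750
     = 0.23139000 / 0.8750
     = 0.2644


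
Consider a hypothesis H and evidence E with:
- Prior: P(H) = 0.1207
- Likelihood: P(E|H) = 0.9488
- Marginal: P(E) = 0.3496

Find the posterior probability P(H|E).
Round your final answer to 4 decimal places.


Using Bayes' theorem:

P(H|E) = P(E|H) × P(H) / P(E)
       = 0.9488 × 0.1207 / 0.3496
       = 0.11452016 / 0.3496
       = 0.3276

The evidence strengthens our belief in H.
Prior: 0.1207 → Posterior: 0.3276
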